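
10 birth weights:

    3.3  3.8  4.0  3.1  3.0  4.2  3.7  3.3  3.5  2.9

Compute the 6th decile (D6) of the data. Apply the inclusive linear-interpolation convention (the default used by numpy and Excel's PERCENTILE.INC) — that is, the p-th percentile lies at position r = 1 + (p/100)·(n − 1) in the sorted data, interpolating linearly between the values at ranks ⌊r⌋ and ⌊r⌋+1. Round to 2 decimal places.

Sorted: 2.9, 3.0, 3.1, 3.3, 3.3, 3.5, 3.7, 3.8, 4.0, 4.2.
n = 10.
r = 1 + (60/100)·(10 − 1) = 1 + 5.4 = 6.4.
Rank 6 is 3.5 and rank 7 is 3.7.
Interpolate: 3.5 + 0.4·(3.7 − 3.5) = 3.5 + 0.4·0.2 = 3.58.

3.58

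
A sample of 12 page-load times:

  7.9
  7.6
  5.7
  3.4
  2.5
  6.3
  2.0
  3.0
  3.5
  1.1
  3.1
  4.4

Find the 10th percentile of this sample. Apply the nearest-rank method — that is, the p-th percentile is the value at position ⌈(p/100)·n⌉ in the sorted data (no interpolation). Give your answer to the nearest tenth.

2.0

Sorted: 1.1, 2.0, 2.5, 3.0, 3.1, 3.4, 3.5, 4.4, 5.7, 6.3, 7.6, 7.9.
n = 12.
Position = ⌈10/100 · 12⌉ = ⌈1.2⌉ = 2.
The value at rank 2 is 2.0.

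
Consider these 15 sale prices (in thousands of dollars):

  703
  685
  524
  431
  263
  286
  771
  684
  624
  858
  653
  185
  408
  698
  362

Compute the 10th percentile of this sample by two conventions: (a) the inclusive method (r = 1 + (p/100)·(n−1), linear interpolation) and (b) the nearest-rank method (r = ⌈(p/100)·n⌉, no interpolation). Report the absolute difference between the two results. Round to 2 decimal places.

9.20

Sorted: 185, 263, 286, 362, 408, 431, 524, 624, 653, 684, 685, 698, 703, 771, 858.
n = 15.
(a) r = 2.4; between ranks 2 (263) and 3 (286): 272.2.
(b) the nearest-rank method: rank 2 → 263.
|272.2 − 263| = 9.2.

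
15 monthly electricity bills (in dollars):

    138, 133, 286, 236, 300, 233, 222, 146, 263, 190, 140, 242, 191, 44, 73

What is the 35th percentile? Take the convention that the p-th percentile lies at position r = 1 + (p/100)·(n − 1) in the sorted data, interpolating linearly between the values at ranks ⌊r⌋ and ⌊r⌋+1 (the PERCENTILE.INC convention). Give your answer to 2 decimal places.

145.40

Sorted: 44, 73, 133, 138, 140, 146, 190, 191, 222, 233, 236, 242, 263, 286, 300.
n = 15.
r = 1 + (35/100)·(15 − 1) = 1 + 4.9 = 5.9.
Rank 5 is 140 and rank 6 is 146.
Interpolate: 140 + 0.9·(146 − 140) = 140 + 0.9·6 = 145.4.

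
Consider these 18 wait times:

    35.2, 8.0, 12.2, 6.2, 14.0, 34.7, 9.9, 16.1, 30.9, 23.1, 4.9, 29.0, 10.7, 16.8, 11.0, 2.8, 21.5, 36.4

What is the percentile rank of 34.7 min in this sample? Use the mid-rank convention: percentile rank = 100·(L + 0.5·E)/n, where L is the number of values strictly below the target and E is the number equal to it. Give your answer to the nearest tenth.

86.1

Sorted: 2.8, 4.9, 6.2, 8.0, 9.9, 10.7, 11.0, 12.2, 14.0, 16.1, 16.8, 21.5, 23.1, 29.0, 30.9, 34.7, 35.2, 36.4.
Count below 34.7: L = 15; count equal: E = 1; n = 18.
Percentile rank = 100·(15 + 0.5·1)/18 = 100·15.5/18 = 86.11.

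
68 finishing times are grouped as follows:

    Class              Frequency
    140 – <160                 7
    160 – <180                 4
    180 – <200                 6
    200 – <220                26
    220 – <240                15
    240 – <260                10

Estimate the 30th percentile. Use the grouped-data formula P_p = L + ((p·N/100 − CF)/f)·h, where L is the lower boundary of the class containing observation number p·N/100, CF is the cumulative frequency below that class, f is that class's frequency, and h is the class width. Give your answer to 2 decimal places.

N = 68; target position k = 30/100 · 68 = 20.4.
Cumulative frequencies: 7, 11, 17, 43, 58, 68.
Observation 20.4 falls in the class 200 – <220.
L = 200, CF = 17, f = 26, h = 20.
P30 = 200 + ((20.4 − 17)/26)·20 = 200 + 2.61538 = 202.615.

202.62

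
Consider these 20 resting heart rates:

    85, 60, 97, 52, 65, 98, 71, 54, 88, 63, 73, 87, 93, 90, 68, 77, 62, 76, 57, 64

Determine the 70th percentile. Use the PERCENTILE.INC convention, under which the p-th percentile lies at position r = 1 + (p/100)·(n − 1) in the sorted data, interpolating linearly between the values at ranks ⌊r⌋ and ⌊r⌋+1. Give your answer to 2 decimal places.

Sorted: 52, 54, 57, 60, 62, 63, 64, 65, 68, 71, 73, 76, 77, 85, 87, 88, 90, 93, 97, 98.
n = 20.
r = 1 + (70/100)·(20 − 1) = 1 + 13.3 = 14.3.
Rank 14 is 85 and rank 15 is 87.
Interpolate: 85 + 0.3·(87 − 85) = 85 + 0.3·2 = 85.6.

85.60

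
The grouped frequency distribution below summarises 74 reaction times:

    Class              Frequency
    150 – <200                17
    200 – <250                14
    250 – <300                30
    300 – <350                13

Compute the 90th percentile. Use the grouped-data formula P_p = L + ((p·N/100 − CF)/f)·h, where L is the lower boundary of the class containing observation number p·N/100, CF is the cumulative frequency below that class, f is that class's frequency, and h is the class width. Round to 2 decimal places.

N = 74; target position k = 90/100 · 74 = 66.6.
Cumulative frequencies: 17, 31, 61, 74.
Observation 66.6 falls in the class 300 – <350.
L = 300, CF = 61, f = 13, h = 50.
P90 = 300 + ((66.6 − 61)/13)·50 = 300 + 21.5385 = 321.538.

321.54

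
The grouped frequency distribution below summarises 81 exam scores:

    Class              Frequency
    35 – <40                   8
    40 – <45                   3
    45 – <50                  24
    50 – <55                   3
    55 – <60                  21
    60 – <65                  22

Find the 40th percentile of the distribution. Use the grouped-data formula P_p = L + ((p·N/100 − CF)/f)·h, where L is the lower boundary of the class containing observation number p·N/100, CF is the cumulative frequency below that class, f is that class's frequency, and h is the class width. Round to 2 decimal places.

49.46

N = 81; target position k = 40/100 · 81 = 32.4.
Cumulative frequencies: 8, 11, 35, 38, 59, 81.
Observation 32.4 falls in the class 45 – <50.
L = 45, CF = 11, f = 24, h = 5.
P40 = 45 + ((32.4 − 11)/24)·5 = 45 + 4.45833 = 49.4583.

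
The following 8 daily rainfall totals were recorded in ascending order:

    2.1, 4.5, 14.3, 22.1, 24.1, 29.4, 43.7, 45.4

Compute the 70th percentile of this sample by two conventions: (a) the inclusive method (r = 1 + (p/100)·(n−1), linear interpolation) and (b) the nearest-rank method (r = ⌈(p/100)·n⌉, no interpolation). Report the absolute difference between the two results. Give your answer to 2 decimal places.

n = 8.
(a) r = 5.9; between ranks 5 (24.1) and 6 (29.4): 28.87.
(b) the nearest-rank method: rank 6 → 29.4.
|28.87 − 29.4| = 0.53.

0.53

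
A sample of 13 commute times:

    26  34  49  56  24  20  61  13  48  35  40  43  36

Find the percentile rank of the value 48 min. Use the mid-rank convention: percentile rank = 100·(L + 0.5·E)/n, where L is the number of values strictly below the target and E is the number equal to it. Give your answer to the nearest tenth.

73.1

Sorted: 13, 20, 24, 26, 34, 35, 36, 40, 43, 48, 49, 56, 61.
Count below 48: L = 9; count equal: E = 1; n = 13.
Percentile rank = 100·(9 + 0.5·1)/13 = 100·9.5/13 = 73.08.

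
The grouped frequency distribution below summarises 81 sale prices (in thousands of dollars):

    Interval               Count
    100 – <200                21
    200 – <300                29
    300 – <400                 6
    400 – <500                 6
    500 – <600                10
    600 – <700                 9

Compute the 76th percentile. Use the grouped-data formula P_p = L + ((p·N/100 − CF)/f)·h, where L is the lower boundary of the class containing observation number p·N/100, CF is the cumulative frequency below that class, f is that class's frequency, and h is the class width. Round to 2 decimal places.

492.67

N = 81; target position k = 76/100 · 81 = 61.56.
Cumulative frequencies: 21, 50, 56, 62, 72, 81.
Observation 61.56 falls in the class 400 – <500.
L = 400, CF = 56, f = 6, h = 100.
P76 = 400 + ((61.56 − 56)/6)·100 = 400 + 92.6667 = 492.667.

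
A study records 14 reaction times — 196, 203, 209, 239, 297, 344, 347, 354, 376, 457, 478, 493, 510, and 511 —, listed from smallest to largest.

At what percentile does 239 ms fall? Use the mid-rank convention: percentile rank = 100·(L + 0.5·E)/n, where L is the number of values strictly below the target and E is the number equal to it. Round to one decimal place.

Count below 239: L = 3; count equal: E = 1; n = 14.
Percentile rank = 100·(3 + 0.5·1)/14 = 100·3.5/14 = 25.

25.0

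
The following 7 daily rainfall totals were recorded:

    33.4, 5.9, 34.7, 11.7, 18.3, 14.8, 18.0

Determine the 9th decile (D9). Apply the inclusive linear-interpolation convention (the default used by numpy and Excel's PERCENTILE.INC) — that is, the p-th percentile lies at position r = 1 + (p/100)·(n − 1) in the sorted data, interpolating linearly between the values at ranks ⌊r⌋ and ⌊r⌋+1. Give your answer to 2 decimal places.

Sorted: 5.9, 11.7, 14.8, 18.0, 18.3, 33.4, 34.7.
n = 7.
r = 1 + (90/100)·(7 − 1) = 1 + 5.4 = 6.4.
Rank 6 is 33.4 and rank 7 is 34.7.
Interpolate: 33.4 + 0.4·(34.7 − 33.4) = 33.4 + 0.4·1.3 = 33.92.

33.92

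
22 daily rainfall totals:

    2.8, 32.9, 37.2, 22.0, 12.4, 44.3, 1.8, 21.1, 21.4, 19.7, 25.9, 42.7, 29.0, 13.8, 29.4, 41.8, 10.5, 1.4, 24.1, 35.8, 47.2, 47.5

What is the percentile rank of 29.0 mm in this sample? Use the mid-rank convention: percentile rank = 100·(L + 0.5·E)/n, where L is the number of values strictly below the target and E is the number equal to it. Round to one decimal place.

56.8

Sorted: 1.4, 1.8, 2.8, 10.5, 12.4, 13.8, 19.7, 21.1, 21.4, 22.0, 24.1, 25.9, 29.0, 29.4, 32.9, 35.8, 37.2, 41.8, 42.7, 44.3, 47.2, 47.5.
Count below 29.0: L = 12; count equal: E = 1; n = 22.
Percentile rank = 100·(12 + 0.5·1)/22 = 100·12.5/22 = 56.82.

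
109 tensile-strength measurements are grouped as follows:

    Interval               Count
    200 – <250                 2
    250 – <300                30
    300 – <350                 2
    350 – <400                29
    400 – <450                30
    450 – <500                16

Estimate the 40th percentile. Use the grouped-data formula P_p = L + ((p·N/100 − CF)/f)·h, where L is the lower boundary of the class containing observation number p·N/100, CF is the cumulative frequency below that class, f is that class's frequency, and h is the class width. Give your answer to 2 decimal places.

366.55

N = 109; target position k = 40/100 · 109 = 43.6.
Cumulative frequencies: 2, 32, 34, 63, 93, 109.
Observation 43.6 falls in the class 350 – <400.
L = 350, CF = 34, f = 29, h = 50.
P40 = 350 + ((43.6 − 34)/29)·50 = 350 + 16.5517 = 366.552.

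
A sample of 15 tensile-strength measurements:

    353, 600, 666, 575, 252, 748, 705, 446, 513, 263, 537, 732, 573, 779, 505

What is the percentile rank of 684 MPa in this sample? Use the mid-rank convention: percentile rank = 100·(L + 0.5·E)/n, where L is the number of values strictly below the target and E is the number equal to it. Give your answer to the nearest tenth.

Sorted: 252, 263, 353, 446, 505, 513, 537, 573, 575, 600, 666, 705, 732, 748, 779.
Count below 684: L = 11; count equal: E = 0; n = 15.
Percentile rank = 100·(11 + 0.5·0)/15 = 100·11/15 = 73.33.

73.3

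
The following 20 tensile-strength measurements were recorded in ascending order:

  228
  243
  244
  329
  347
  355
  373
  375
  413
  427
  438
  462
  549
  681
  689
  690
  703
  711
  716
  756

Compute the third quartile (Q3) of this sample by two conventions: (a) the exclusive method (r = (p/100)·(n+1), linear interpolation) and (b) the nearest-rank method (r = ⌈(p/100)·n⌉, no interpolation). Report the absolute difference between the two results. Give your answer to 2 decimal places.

0.75

n = 20.
(a) r = 15.75; between ranks 15 (689) and 16 (690): 689.75.
(b) the nearest-rank method: rank 15 → 689.
|689.75 − 689| = 0.75.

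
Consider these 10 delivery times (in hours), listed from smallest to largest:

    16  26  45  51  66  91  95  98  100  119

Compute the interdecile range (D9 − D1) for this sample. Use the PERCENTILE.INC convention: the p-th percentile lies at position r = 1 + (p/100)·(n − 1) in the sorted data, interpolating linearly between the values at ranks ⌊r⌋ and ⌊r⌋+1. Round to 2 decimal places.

n = 10.
P10: r = 1.9; ranks 1–2 are 16, 26; interpolating gives 25.
P90: r = 9.1; ranks 9–10 are 100, 119; interpolating gives 101.9.
Difference: 101.9 − 25 = 76.9.

76.90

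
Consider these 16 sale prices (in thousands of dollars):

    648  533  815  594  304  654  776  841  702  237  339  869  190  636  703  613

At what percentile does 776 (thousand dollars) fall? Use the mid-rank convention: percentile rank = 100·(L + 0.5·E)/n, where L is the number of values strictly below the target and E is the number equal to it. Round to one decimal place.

Sorted: 190, 237, 304, 339, 533, 594, 613, 636, 648, 654, 702, 703, 776, 815, 841, 869.
Count below 776: L = 12; count equal: E = 1; n = 16.
Percentile rank = 100·(12 + 0.5·1)/16 = 100·12.5/16 = 78.12.

78.1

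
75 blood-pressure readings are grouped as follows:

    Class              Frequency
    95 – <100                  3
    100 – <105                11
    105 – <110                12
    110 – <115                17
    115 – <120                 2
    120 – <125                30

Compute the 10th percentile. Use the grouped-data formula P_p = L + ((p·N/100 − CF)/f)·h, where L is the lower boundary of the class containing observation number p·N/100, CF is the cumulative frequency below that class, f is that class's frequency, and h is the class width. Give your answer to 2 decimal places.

102.05

N = 75; target position k = 10/100 · 75 = 7.5.
Cumulative frequencies: 3, 14, 26, 43, 45, 75.
Observation 7.5 falls in the class 100 – <105.
L = 100, CF = 3, f = 11, h = 5.
P10 = 100 + ((7.5 − 3)/11)·5 = 100 + 2.04545 = 102.045.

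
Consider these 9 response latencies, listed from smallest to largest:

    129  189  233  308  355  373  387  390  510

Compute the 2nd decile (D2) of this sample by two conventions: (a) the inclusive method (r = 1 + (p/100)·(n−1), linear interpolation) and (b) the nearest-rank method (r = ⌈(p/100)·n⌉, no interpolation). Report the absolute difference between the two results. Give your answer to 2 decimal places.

26.40

n = 9.
(a) r = 2.6; between ranks 2 (189) and 3 (233): 215.4.
(b) the nearest-rank method: rank 2 → 189.
|215.4 − 189| = 26.4.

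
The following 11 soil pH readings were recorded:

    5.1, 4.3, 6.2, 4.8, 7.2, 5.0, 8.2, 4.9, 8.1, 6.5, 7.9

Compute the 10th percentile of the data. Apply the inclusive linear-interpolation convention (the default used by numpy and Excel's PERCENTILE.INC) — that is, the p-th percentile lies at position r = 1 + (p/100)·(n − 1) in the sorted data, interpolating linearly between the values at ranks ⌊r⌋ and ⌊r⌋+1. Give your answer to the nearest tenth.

4.8

Sorted: 4.3, 4.8, 4.9, 5.0, 5.1, 6.2, 6.5, 7.2, 7.9, 8.1, 8.2.
n = 11.
r = 1 + (10/100)·(11 − 1) = 1 + 1 = 2.
r is an integer, so P10 is the value at rank 2: 4.8.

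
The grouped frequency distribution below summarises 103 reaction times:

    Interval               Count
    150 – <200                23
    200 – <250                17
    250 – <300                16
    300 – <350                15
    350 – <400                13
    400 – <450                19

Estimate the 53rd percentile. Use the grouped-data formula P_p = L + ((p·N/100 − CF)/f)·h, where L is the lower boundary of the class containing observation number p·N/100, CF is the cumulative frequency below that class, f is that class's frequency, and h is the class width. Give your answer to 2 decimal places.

N = 103; target position k = 53/100 · 103 = 54.59.
Cumulative frequencies: 23, 40, 56, 71, 84, 103.
Observation 54.59 falls in the class 250 – <300.
L = 250, CF = 40, f = 16, h = 50.
P53 = 250 + ((54.59 − 40)/16)·50 = 250 + 45.5938 = 295.594.

295.59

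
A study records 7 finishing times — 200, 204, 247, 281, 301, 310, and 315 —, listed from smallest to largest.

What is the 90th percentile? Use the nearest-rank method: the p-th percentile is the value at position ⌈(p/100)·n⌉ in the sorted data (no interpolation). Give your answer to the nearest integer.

315

n = 7.
Position = ⌈90/100 · 7⌉ = ⌈6.3⌉ = 7.
The value at rank 7 is 315.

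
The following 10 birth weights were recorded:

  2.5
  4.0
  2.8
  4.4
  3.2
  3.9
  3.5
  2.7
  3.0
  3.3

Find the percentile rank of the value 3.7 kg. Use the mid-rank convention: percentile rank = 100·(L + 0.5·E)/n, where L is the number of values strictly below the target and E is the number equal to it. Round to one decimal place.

70.0

Sorted: 2.5, 2.7, 2.8, 3.0, 3.2, 3.3, 3.5, 3.9, 4.0, 4.4.
Count below 3.7: L = 7; count equal: E = 0; n = 10.
Percentile rank = 100·(7 + 0.5·0)/10 = 100·7/10 = 70.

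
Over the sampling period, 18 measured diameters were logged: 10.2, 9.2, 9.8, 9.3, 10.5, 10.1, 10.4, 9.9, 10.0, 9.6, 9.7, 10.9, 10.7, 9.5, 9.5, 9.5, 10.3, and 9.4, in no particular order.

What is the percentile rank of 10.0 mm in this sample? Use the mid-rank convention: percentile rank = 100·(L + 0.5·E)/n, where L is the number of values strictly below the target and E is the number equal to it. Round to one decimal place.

Sorted: 9.2, 9.3, 9.4, 9.5, 9.5, 9.5, 9.6, 9.7, 9.8, 9.9, 10.0, 10.1, 10.2, 10.3, 10.4, 10.5, 10.7, 10.9.
Count below 10.0: L = 10; count equal: E = 1; n = 18.
Percentile rank = 100·(10 + 0.5·1)/18 = 100·10.5/18 = 58.33.

58.3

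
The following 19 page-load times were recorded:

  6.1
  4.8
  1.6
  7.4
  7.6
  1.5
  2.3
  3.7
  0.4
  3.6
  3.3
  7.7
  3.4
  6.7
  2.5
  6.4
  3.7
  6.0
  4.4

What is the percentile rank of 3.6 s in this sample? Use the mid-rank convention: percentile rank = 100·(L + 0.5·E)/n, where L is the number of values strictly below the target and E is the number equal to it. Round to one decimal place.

39.5

Sorted: 0.4, 1.5, 1.6, 2.3, 2.5, 3.3, 3.4, 3.6, 3.7, 3.7, 4.4, 4.8, 6.0, 6.1, 6.4, 6.7, 7.4, 7.6, 7.7.
Count below 3.6: L = 7; count equal: E = 1; n = 19.
Percentile rank = 100·(7 + 0.5·1)/19 = 100·7.5/19 = 39.47.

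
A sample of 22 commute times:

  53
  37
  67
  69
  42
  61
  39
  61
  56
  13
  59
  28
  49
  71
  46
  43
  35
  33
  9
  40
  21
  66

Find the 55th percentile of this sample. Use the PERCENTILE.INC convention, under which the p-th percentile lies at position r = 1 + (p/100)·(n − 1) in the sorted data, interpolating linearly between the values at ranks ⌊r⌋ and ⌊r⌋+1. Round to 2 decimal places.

Sorted: 9, 13, 21, 28, 33, 35, 37, 39, 40, 42, 43, 46, 49, 53, 56, 59, 61, 61, 66, 67, 69, 71.
n = 22.
r = 1 + (55/100)·(22 − 1) = 1 + 11.55 = 12.55.
Rank 12 is 46 and rank 13 is 49.
Interpolate: 46 + 0.55·(49 − 46) = 46 + 0.55·3 = 47.65.

47.65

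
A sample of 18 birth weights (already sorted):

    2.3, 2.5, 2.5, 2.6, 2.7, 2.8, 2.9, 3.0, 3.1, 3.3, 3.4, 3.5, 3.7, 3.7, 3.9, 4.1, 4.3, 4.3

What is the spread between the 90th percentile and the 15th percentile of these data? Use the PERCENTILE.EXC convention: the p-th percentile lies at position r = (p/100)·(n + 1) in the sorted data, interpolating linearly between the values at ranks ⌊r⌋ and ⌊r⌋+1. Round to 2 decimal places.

1.80

n = 18.
P15: r = 2.85; ranks 2–3 are 2.5, 2.5; interpolating gives 2.5.
P90: r = 17.1; ranks 17–18 are 4.3, 4.3; interpolating gives 4.3.
Difference: 4.3 − 2.5 = 1.8.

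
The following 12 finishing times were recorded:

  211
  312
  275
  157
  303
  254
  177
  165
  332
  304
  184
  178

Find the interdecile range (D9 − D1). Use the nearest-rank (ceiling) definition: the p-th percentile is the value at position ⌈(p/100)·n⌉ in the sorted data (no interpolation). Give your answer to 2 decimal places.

147.00

Sorted: 157, 165, 177, 178, 184, 211, 254, 275, 303, 304, 312, 332.
n = 12.
P10: rank ⌈10/100·12⌉ = 2 → 165.
P90: rank ⌈90/100·12⌉ = 11 → 312.
Difference: 312 − 165 = 147.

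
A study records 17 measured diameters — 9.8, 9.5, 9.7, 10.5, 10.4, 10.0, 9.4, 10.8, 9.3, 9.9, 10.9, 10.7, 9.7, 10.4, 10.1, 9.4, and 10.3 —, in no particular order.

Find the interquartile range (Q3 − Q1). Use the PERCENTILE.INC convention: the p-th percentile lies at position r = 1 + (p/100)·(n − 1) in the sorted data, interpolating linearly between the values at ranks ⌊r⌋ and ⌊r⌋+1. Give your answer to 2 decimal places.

Sorted: 9.3, 9.4, 9.4, 9.5, 9.7, 9.7, 9.8, 9.9, 10.0, 10.1, 10.3, 10.4, 10.4, 10.5, 10.7, 10.8, 10.9.
n = 17.
P25: r = 5 (integer) → 9.7.
P75: r = 13 (integer) → 10.4.
Difference: 10.4 − 9.7 = 0.7.

0.70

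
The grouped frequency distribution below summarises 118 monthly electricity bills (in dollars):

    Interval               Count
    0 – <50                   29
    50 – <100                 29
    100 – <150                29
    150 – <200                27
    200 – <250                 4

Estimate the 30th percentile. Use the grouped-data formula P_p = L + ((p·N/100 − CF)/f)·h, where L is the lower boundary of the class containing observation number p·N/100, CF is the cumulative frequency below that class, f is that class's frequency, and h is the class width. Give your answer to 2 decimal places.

61.03

N = 118; target position k = 30/100 · 118 = 35.4.
Cumulative frequencies: 29, 58, 87, 114, 118.
Observation 35.4 falls in the class 50 – <100.
L = 50, CF = 29, f = 29, h = 50.
P30 = 50 + ((35.4 − 29)/29)·50 = 50 + 11.0345 = 61.0345.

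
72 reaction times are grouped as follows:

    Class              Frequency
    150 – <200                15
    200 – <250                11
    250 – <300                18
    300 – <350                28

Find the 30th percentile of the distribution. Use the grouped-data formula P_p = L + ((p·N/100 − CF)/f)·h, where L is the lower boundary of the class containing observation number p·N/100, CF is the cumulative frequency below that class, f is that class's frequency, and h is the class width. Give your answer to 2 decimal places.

230.00

N = 72; target position k = 30/100 · 72 = 21.6.
Cumulative frequencies: 15, 26, 44, 72.
Observation 21.6 falls in the class 200 – <250.
L = 200, CF = 15, f = 11, h = 50.
P30 = 200 + ((21.6 − 15)/11)·50 = 200 + 30 = 230.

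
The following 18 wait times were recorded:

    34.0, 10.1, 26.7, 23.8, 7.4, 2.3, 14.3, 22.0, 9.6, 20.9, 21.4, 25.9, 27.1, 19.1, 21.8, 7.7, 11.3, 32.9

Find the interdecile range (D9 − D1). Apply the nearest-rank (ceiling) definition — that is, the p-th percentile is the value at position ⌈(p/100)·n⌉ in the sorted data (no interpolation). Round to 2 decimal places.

25.50

Sorted: 2.3, 7.4, 7.7, 9.6, 10.1, 11.3, 14.3, 19.1, 20.9, 21.4, 21.8, 22.0, 23.8, 25.9, 26.7, 27.1, 32.9, 34.0.
n = 18.
P10: rank ⌈10/100·18⌉ = 2 → 7.4.
P90: rank ⌈90/100·18⌉ = 17 → 32.9.
Difference: 32.9 − 7.4 = 25.5.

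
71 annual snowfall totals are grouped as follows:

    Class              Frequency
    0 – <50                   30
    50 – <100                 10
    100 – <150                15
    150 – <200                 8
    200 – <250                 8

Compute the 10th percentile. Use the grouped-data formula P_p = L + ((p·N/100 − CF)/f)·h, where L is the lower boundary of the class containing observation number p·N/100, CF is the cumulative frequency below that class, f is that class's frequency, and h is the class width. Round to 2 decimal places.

N = 71; target position k = 10/100 · 71 = 7.1.
Cumulative frequencies: 30, 40, 55, 63, 71.
Observation 7.1 falls in the class 0 – <50.
L = 0, CF = 0, f = 30, h = 50.
P10 = 0 + ((7.1 − 0)/30)·50 = 0 + 11.8333 = 11.8333.

11.83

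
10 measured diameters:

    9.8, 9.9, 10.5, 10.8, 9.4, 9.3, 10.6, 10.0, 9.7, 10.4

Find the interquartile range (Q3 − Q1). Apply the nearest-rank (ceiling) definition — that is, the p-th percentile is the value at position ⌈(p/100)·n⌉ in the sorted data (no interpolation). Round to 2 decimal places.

Sorted: 9.3, 9.4, 9.7, 9.8, 9.9, 10.0, 10.4, 10.5, 10.6, 10.8.
n = 10.
P25: rank ⌈25/100·10⌉ = 3 → 9.7.
P75: rank ⌈75/100·10⌉ = 8 → 10.5.
Difference: 10.5 − 9.7 = 0.8.

0.80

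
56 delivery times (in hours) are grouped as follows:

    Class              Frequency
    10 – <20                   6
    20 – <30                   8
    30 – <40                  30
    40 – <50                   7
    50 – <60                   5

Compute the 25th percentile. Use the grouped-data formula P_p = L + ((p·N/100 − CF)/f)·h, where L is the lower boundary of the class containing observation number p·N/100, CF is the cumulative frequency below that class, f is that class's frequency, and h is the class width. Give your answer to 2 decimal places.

30.00

N = 56; target position k = 25/100 · 56 = 14.
Cumulative frequencies: 6, 14, 44, 51, 56.
Observation 14 falls in the class 20 – <30.
L = 20, CF = 6, f = 8, h = 10.
P25 = 20 + ((14 − 6)/8)·10 = 20 + 10 = 30.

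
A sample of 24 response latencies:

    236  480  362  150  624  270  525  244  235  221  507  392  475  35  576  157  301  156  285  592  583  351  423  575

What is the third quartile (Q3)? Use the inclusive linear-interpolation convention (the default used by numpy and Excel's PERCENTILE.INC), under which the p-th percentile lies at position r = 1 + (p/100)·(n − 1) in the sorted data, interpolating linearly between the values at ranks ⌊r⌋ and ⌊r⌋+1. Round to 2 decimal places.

511.50

Sorted: 35, 150, 156, 157, 221, 235, 236, 244, 270, 285, 301, 351, 362, 392, 423, 475, 480, 507, 525, 575, 576, 583, 592, 624.
n = 24.
r = 1 + (75/100)·(24 − 1) = 1 + 17.25 = 18.25.
Rank 18 is 507 and rank 19 is 525.
Interpolate: 507 + 0.25·(525 − 507) = 507 + 0.25·18 = 511.5.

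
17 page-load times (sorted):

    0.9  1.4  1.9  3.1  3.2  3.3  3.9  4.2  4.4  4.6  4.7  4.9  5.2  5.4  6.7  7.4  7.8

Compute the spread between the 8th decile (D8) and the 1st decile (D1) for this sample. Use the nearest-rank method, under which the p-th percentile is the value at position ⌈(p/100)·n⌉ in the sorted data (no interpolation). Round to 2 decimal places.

n = 17.
P10: rank ⌈10/100·17⌉ = 2 → 1.4.
P80: rank ⌈80/100·17⌉ = 14 → 5.4.
Difference: 5.4 − 1.4 = 4.

4.00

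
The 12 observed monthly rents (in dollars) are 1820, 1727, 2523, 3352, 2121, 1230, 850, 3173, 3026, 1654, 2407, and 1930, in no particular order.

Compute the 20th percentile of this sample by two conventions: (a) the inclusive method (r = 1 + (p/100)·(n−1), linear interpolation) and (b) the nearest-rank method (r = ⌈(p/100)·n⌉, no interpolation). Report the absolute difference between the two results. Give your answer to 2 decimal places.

Sorted: 850, 1230, 1654, 1727, 1820, 1930, 2121, 2407, 2523, 3026, 3173, 3352.
n = 12.
(a) r = 3.2; between ranks 3 (1654) and 4 (1727): 1668.6.
(b) the nearest-rank method: rank 3 → 1654.
|1668.6 − 1654| = 14.6.

14.60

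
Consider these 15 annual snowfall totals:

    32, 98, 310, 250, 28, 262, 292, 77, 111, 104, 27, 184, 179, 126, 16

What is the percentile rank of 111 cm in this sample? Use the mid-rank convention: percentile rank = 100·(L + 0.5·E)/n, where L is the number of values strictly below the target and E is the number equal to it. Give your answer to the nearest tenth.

Sorted: 16, 27, 28, 32, 77, 98, 104, 111, 126, 179, 184, 250, 262, 292, 310.
Count below 111: L = 7; count equal: E = 1; n = 15.
Percentile rank = 100·(7 + 0.5·1)/15 = 100·7.5/15 = 50.

50.0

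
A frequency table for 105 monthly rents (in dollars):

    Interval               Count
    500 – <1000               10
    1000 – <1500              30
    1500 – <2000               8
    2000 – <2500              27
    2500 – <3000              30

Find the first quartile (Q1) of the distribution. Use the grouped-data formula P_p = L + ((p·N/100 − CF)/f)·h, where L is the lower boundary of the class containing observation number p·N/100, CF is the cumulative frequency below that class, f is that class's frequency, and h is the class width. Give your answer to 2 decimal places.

1270.83

N = 105; target position k = 25/100 · 105 = 26.25.
Cumulative frequencies: 10, 40, 48, 75, 105.
Observation 26.25 falls in the class 1000 – <1500.
L = 1000, CF = 10, f = 30, h = 500.
P25 = 1000 + ((26.25 − 10)/30)·500 = 1000 + 270.833 = 1270.83.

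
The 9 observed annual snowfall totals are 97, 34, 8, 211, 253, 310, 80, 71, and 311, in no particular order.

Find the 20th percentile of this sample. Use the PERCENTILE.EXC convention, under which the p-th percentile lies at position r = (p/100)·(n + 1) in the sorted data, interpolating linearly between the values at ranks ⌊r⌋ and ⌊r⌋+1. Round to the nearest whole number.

34

Sorted: 8, 34, 71, 80, 97, 211, 253, 310, 311.
n = 9.
r = (20/100)·(9 + 1) = 2.
r is an integer, so P20 is the value at rank 2: 34.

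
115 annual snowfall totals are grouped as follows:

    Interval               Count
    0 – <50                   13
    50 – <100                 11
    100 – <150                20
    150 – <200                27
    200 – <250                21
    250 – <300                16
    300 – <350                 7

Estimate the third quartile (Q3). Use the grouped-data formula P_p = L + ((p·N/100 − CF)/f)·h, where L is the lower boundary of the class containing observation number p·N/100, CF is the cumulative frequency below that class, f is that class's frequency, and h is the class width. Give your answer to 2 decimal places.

N = 115; target position k = 75/100 · 115 = 86.25.
Cumulative frequencies: 13, 24, 44, 71, 92, 108, 115.
Observation 86.25 falls in the class 200 – <250.
L = 200, CF = 71, f = 21, h = 50.
P75 = 200 + ((86.25 − 71)/21)·50 = 200 + 36.3095 = 236.31.

236.31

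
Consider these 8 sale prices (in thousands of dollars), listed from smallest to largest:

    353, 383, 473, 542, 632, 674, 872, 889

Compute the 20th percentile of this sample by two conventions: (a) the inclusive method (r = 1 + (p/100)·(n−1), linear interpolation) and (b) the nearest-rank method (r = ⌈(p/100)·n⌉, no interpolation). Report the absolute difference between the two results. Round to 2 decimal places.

36.00

n = 8.
(a) r = 2.4; between ranks 2 (383) and 3 (473): 419.
(b) the nearest-rank method: rank 2 → 383.
|419 − 383| = 36.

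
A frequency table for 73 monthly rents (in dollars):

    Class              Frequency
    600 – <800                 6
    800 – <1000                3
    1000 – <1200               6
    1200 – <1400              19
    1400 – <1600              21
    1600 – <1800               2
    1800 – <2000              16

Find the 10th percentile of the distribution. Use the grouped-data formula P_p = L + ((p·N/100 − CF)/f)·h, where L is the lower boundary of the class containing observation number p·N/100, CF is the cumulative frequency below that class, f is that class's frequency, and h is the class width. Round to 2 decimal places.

886.67

N = 73; target position k = 10/100 · 73 = 7.3.
Cumulative frequencies: 6, 9, 15, 34, 55, 57, 73.
Observation 7.3 falls in the class 800 – <1000.
L = 800, CF = 6, f = 3, h = 200.
P10 = 800 + ((7.3 − 6)/3)·200 = 800 + 86.6667 = 886.667.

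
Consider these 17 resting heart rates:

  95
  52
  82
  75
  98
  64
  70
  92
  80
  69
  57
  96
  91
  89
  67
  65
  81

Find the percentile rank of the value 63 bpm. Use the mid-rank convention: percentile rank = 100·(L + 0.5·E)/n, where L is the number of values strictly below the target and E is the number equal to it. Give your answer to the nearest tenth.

Sorted: 52, 57, 64, 65, 67, 69, 70, 75, 80, 81, 82, 89, 91, 92, 95, 96, 98.
Count below 63: L = 2; count equal: E = 0; n = 17.
Percentile rank = 100·(2 + 0.5·0)/17 = 100·2/17 = 11.76.

11.8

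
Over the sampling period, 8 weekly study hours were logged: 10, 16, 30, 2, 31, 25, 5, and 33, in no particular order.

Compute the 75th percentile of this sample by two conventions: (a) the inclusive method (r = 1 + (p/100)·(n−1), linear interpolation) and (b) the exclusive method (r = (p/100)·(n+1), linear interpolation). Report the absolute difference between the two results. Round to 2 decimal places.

0.50

Sorted: 2, 5, 10, 16, 25, 30, 31, 33.
n = 8.
(a) r = 6.25; between ranks 6 (30) and 7 (31): 30.25.
(b) r = 6.75; between ranks 6 (30) and 7 (31): 30.75.
|30.25 − 30.75| = 0.5.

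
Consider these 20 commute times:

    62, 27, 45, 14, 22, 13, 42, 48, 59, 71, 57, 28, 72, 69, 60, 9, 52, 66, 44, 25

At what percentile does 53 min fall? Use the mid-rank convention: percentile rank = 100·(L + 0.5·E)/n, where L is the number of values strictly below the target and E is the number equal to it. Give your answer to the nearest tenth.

60.0

Sorted: 9, 13, 14, 22, 25, 27, 28, 42, 44, 45, 48, 52, 57, 59, 60, 62, 66, 69, 71, 72.
Count below 53: L = 12; count equal: E = 0; n = 20.
Percentile rank = 100·(12 + 0.5·0)/20 = 100·12/20 = 60.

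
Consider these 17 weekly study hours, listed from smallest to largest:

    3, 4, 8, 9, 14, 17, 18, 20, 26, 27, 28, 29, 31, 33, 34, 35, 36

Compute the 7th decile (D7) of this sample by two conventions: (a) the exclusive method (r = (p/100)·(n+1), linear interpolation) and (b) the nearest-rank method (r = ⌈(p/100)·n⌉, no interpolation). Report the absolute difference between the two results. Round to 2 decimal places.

1.20

n = 17.
(a) r = 12.6; between ranks 12 (29) and 13 (31): 30.2.
(b) the nearest-rank method: rank 12 → 29.
|30.2 − 29| = 1.2.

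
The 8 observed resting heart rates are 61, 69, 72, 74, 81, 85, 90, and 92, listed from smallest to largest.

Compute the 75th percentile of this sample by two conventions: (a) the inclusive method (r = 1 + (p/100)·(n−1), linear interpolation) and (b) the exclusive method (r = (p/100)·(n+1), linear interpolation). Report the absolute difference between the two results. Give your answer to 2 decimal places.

n = 8.
(a) r = 6.25; between ranks 6 (85) and 7 (90): 86.25.
(b) r = 6.75; between ranks 6 (85) and 7 (90): 88.75.
|86.25 − 88.75| = 2.5.

2.50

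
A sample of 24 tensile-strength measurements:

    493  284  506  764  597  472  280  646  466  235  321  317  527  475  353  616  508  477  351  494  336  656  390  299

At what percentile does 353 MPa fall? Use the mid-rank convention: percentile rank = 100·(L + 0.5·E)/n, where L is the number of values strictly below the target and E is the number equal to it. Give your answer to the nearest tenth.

Sorted: 235, 280, 284, 299, 317, 321, 336, 351, 353, 390, 466, 472, 475, 477, 493, 494, 506, 508, 527, 597, 616, 646, 656, 764.
Count below 353: L = 8; count equal: E = 1; n = 24.
Percentile rank = 100·(8 + 0.5·1)/24 = 100·8.5/24 = 35.42.

35.4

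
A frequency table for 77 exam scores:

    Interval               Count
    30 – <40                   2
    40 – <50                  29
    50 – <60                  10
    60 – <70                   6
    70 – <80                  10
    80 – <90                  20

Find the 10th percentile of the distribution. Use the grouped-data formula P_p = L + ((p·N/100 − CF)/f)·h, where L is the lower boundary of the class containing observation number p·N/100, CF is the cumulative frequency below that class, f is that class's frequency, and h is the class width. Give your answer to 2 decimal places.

N = 77; target position k = 10/100 · 77 = 7.7.
Cumulative frequencies: 2, 31, 41, 47, 57, 77.
Observation 7.7 falls in the class 40 – <50.
L = 40, CF = 2, f = 29, h = 10.
P10 = 40 + ((7.7 − 2)/29)·10 = 40 + 1.96552 = 41.9655.

41.97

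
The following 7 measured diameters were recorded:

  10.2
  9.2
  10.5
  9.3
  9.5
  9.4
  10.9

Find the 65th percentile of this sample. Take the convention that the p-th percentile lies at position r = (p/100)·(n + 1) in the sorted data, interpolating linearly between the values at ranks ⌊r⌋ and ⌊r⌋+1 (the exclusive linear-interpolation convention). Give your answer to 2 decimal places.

10.26

Sorted: 9.2, 9.3, 9.4, 9.5, 10.2, 10.5, 10.9.
n = 7.
r = (65/100)·(7 + 1) = 5.2.
Rank 5 is 10.2 and rank 6 is 10.5.
Interpolate: 10.2 + 0.2·(10.5 − 10.2) = 10.2 + 0.2·0.3 = 10.26.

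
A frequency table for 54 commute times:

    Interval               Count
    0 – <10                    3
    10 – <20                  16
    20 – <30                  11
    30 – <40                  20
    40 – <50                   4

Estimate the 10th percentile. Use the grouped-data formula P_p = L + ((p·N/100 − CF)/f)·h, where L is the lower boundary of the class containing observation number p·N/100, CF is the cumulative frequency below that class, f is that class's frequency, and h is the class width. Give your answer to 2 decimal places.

N = 54; target position k = 10/100 · 54 = 5.4.
Cumulative frequencies: 3, 19, 30, 50, 54.
Observation 5.4 falls in the class 10 – <20.
L = 10, CF = 3, f = 16, h = 10.
P10 = 10 + ((5.4 − 3)/16)·10 = 10 + 1.5 = 11.5.

11.50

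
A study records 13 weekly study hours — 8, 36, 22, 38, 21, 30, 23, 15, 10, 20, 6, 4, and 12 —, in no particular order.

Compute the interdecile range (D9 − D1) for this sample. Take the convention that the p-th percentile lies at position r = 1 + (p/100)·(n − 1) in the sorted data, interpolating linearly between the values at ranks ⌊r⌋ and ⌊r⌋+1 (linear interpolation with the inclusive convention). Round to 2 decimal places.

28.40

Sorted: 4, 6, 8, 10, 12, 15, 20, 21, 22, 23, 30, 36, 38.
n = 13.
P10: r = 2.2; ranks 2–3 are 6, 8; interpolating gives 6.4.
P90: r = 11.8; ranks 11–12 are 30, 36; interpolating gives 34.8.
Difference: 34.8 − 6.4 = 28.4.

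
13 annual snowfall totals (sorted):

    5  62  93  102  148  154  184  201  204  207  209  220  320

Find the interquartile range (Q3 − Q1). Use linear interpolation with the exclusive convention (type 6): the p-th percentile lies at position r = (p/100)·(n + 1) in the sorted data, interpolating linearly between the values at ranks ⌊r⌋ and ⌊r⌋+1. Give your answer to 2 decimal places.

110.50

n = 13.
P25: r = 3.5; ranks 3–4 are 93, 102; interpolating gives 97.5.
P75: r = 10.5; ranks 10–11 are 207, 209; interpolating gives 208.
Difference: 208 − 97.5 = 110.5.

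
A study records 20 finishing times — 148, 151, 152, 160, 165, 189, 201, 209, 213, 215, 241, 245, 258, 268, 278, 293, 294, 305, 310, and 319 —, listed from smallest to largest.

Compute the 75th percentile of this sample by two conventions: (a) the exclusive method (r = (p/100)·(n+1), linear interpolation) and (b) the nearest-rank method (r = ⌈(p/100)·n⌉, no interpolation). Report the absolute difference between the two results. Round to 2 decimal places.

11.25

n = 20.
(a) r = 15.75; between ranks 15 (278) and 16 (293): 289.25.
(b) the nearest-rank method: rank 15 → 278.
|289.25 − 278| = 11.25.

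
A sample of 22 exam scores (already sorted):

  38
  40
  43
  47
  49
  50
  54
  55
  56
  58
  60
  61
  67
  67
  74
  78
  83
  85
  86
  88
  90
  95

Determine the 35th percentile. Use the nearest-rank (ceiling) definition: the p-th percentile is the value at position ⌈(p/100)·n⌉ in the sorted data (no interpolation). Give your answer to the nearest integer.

55

n = 22.
Position = ⌈35/100 · 22⌉ = ⌈7.7⌉ = 8.
The value at rank 8 is 55.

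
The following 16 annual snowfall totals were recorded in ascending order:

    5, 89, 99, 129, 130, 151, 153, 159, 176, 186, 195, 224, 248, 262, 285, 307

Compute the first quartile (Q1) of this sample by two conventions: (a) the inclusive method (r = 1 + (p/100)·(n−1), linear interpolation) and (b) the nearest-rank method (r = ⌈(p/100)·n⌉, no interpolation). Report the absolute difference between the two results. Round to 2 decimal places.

0.75

n = 16.
(a) r = 4.75; between ranks 4 (129) and 5 (130): 129.75.
(b) the nearest-rank method: rank 4 → 129.
|129.75 − 129| = 0.75.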